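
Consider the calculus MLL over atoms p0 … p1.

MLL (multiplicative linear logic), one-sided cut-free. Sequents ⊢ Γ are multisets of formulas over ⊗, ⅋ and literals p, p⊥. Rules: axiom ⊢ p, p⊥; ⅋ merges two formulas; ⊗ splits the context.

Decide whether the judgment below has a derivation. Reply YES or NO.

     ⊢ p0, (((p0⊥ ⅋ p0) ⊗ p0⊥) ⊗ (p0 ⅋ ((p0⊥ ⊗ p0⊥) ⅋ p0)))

Proof tree:
[⊗]  ⊢ p0, (((p0⊥ ⅋ p0) ⊗ p0⊥) ⊗ (p0 ⅋ ((p0⊥ ⊗ p0⊥) ⅋ p0)))
  [⊗]  ⊢ p0, ((p0⊥ ⅋ p0) ⊗ p0⊥)
    [⅋]  ⊢ (p0⊥ ⅋ p0)
      [Ax]  ⊢ p0, p0⊥
    [Ax]  ⊢ p0, p0⊥
  [⅋]  ⊢ (p0 ⅋ ((p0⊥ ⊗ p0⊥) ⅋ p0))
    [⅋]  ⊢ p0, ((p0⊥ ⊗ p0⊥) ⅋ p0)
      [⊗]  ⊢ p0, p0, (p0⊥ ⊗ p0⊥)
        [Ax]  ⊢ p0, p0⊥
        [Ax]  ⊢ p0, p0⊥

Result: YES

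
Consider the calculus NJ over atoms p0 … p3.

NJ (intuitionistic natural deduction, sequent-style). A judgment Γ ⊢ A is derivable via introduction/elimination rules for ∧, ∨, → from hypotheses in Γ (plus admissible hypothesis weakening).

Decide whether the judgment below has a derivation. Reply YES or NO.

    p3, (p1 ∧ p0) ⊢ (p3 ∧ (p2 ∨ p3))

Derivation trace:
[Wk] p3, (p1 ∧ p0) ⊢ (p3 ∧ (p2 ∨ p3))
  [∧I] p3 ⊢ (p3 ∧ (p2 ∨ p3))
    [Ax] p3 ⊢ p3
    [∨I₂] p3 ⊢ (p2 ∨ p3)
      [Ax] p3 ⊢ p3

Result: YES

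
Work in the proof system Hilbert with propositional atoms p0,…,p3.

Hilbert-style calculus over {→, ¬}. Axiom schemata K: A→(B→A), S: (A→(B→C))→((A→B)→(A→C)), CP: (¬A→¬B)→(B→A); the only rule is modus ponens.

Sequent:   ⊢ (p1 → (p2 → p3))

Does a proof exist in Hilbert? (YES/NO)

Enumerate valuations to refute Γ ⊢ Δ:
  v=0000: Γ:[] Δ:[(p1 → (p2 → p3))=T] refutes=False
  v=0001: Γ:[] Δ:[(p1 → (p2 → p3))=T] refutes=False
  v=0010: Γ:[] Δ:[(p1 → (p2 → p3))=T] refutes=False
  v=0011: Γ:[] Δ:[(p1 → (p2 → p3))=T] refutes=False
  v=0100: Γ:[] Δ:[(p1 → (p2 → p3))=T] refutes=False
  v=0101: Γ:[] Δ:[(p1 → (p2 → p3))=T] refutes=False
  v=0110: Γ:[] Δ:[(p1 → (p2 → p3))=F] refutes=True  ← countermodel

Result: NO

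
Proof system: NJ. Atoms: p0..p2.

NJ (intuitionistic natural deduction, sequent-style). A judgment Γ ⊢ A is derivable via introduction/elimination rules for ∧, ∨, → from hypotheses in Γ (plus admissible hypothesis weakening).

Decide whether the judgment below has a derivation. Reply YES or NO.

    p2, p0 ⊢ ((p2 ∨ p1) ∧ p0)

Derivation (root first):
[∧I] p2, p0 ⊢ ((p2 ∨ p1) ∧ p0)
  [∨I₁] p2 ⊢ (p2 ∨ p1)
    [Ax] p2 ⊢ p2
  [Ax] p0 ⊢ p0

Result: YES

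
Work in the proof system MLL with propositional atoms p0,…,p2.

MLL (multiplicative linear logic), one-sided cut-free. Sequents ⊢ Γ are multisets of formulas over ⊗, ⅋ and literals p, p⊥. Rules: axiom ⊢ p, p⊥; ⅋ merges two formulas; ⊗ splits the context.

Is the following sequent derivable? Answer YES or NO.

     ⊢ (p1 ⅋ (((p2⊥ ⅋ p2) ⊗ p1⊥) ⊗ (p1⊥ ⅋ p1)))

Derivation trace:
[⅋]  ⊢ (p1 ⅋ (((p2⊥ ⅋ p2) ⊗ p1⊥) ⊗ (p1⊥ ⅋ p1)))
  [⊗]  ⊢ p1, (((p2⊥ ⅋ p2) ⊗ p1⊥) ⊗ (p1⊥ ⅋ p1))
    [⊗]  ⊢ p1, ((p2⊥ ⅋ p2) ⊗ p1⊥)
      [⅋]  ⊢ (p2⊥ ⅋ p2)
        [Ax]  ⊢ p2, p2⊥
      [Ax]  ⊢ p1, p1⊥
    [⅋]  ⊢ (p1⊥ ⅋ p1)
      [Ax]  ⊢ p1, p1⊥

Result: YES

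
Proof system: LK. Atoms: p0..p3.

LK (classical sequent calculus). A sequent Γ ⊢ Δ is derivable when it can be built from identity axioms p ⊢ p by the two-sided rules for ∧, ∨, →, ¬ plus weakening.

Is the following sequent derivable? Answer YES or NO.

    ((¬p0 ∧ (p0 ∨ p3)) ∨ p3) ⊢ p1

Enumerate valuations to refute Γ ⊢ Δ:
  v=0000: Γ:[((¬p0 ∧ (p0 ∨ p3)) ∨ p3)=F] Δ:[p1=F] refutes=False
  v=0001: Γ:[((¬p0 ∧ (p0 ∨ p3)) ∨ p3)=T] Δ:[p1=F] refutes=True  ← countermodel

Result: NO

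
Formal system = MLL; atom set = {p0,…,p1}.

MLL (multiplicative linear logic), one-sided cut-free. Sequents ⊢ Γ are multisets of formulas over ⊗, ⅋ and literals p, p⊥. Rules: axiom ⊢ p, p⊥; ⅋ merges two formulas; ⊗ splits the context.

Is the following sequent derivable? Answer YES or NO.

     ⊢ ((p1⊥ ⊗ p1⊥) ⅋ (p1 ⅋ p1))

Derivation (root first):
[⅋]  ⊢ ((p1⊥ ⊗ p1⊥) ⅋ (p1 ⅋ p1))
  [⅋]  ⊢ (p1⊥ ⊗ p1⊥), (p1 ⅋ p1)
    [⊗]  ⊢ p1, p1, (p1⊥ ⊗ p1⊥)
      [Ax]  ⊢ p1, p1⊥
      [Ax]  ⊢ p1, p1⊥

Result: YES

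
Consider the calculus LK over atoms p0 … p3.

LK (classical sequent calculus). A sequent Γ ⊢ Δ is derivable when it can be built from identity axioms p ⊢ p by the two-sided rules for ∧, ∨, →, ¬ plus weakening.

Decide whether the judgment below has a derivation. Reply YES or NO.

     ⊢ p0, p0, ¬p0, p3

Proof tree:
[WR]  ⊢ p0, p0, ¬p0, p3
  [¬R]  ⊢ p0, p0, ¬p0
    [WR] p0 ⊢ p0, p0
      [Ax] p0 ⊢ p0

Result: YES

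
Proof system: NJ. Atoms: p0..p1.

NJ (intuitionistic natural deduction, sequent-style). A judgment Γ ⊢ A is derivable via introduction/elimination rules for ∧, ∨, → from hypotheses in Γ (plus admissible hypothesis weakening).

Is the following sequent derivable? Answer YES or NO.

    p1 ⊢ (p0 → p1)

Derivation trace:
[→I] p1 ⊢ (p0 → p1)
  [Wk] p1, p0 ⊢ p1
    [Ax] p1 ⊢ p1

Result: YES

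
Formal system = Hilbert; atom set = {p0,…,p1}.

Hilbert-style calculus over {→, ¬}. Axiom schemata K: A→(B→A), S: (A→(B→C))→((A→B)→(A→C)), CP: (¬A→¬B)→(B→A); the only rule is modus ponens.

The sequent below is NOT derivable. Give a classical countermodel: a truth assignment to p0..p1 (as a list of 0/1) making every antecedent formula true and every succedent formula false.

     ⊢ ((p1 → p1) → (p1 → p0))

Truth-table refutation:
  v=00: Γ:[] Δ:[((p1 → p1) → (p1 → p0))=T] refutes=False
  v=01: Γ:[] Δ:[((p1 → p1) → (p1 → p0))=F] refutes=True  ← countermodel

Result: [0, 1]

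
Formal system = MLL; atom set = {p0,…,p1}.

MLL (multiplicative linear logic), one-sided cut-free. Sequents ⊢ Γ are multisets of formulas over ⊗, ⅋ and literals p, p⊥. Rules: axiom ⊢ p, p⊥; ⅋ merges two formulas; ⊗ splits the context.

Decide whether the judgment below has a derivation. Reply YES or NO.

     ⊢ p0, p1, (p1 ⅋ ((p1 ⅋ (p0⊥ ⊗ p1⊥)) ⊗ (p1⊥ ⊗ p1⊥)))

Derivation trace:
[⅋]  ⊢ p0, p1, (p1 ⅋ ((p1 ⅋ (p0⊥ ⊗ p1⊥)) ⊗ (p1⊥ ⊗ p1⊥)))
  [⊗]  ⊢ p0, p1, p1, ((p1 ⅋ (p0⊥ ⊗ p1⊥)) ⊗ (p1⊥ ⊗ p1⊥))
    [⅋]  ⊢ p0, (p1 ⅋ (p0⊥ ⊗ p1⊥))
      [⊗]  ⊢ p0, p1, (p0⊥ ⊗ p1⊥)
        [Ax]  ⊢ p0, p0⊥
        [Ax]  ⊢ p1, p1⊥
    [⊗]  ⊢ p1, p1, (p1⊥ ⊗ p1⊥)
      [Ax]  ⊢ p1, p1⊥
      [Ax]  ⊢ p1, p1⊥

Result: YES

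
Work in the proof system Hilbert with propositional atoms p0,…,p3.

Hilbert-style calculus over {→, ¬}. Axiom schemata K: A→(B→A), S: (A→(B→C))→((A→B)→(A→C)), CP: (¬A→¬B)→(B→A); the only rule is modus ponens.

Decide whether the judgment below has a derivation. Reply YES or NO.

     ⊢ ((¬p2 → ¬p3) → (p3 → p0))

Truth-table refutation:
  v=0000: Γ:[] Δ:[((¬p2 → ¬p3) → (p3 → p0))=T] refutes=False
  v=0001: Γ:[] Δ:[((¬p2 → ¬p3) → (p3 → p0))=T] refutes=False
  v=0010: Γ:[] Δ:[((¬p2 → ¬p3) → (p3 → p0))=T] refutes=False
  v=0011: Γ:[] Δ:[((¬p2 → ¬p3) → (p3 → p0))=F] refutes=True  ← countermodel

Result: NO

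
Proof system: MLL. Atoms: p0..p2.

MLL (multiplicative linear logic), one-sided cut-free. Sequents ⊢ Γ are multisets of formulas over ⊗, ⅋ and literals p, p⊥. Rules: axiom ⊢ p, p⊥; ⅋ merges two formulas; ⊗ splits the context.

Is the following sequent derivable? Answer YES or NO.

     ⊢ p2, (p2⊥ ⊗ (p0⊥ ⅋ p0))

Derivation trace:
[⊗]  ⊢ p2, (p2⊥ ⊗ (p0⊥ ⅋ p0))
  [Ax]  ⊢ p2, p2⊥
  [⅋]  ⊢ (p0⊥ ⅋ p0)
    [Ax]  ⊢ p0, p0⊥

Result: YES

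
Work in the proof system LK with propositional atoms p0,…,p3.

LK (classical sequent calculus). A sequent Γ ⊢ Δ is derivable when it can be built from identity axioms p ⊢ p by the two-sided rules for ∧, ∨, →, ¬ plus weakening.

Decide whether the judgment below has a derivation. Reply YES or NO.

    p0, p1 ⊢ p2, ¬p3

Truth-table refutation:
  v=0000: Γ:[p0=F, p1=F] Δ:[p2=F, ¬p3=T] refutes=False
  v=0001: Γ:[p0=F, p1=F] Δ:[p2=F, ¬p3=F] refutes=False
  v=0010: Γ:[p0=F, p1=F] Δ:[p2=T, ¬p3=T] refutes=False
  v=0011: Γ:[p0=F, p1=F] Δ:[p2=T, ¬p3=F] refutes=False
  v=0100: Γ:[p0=F, p1=T] Δ:[p2=F, ¬p3=T] refutes=False
  v=0101: Γ:[p0=F, p1=T] Δ:[p2=F, ¬p3=F] refutes=False
  v=0110: Γ:[p0=F, p1=T] Δ:[p2=T, ¬p3=T] refutes=False
  v=0111: Γ:[p0=F, p1=T] Δ:[p2=T, ¬p3=F] refutes=False
  v=1000: Γ:[p0=T, p1=F] Δ:[p2=F, ¬p3=T] refutes=False
  v=1001: Γ:[p0=T, p1=F] Δ:[p2=F, ¬p3=F] refutes=False
  v=1010: Γ:[p0=T, p1=F] Δ:[p2=T, ¬p3=T] refutes=False
  v=1011: Γ:[p0=T, p1=F] Δ:[p2=T, ¬p3=F] refutes=False
  v=1100: Γ:[p0=T, p1=T] Δ:[p2=F, ¬p3=T] refutes=False
  v=1101: Γ:[p0=T, p1=T] Δ:[p2=F, ¬p3=F] refutes=True  ← countermodel

Result: NO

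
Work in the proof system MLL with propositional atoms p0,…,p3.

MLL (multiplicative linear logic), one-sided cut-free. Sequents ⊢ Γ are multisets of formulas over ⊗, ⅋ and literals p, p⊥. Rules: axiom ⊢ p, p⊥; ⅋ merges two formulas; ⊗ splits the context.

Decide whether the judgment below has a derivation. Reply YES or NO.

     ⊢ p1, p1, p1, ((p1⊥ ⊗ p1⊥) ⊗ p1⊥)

Derivation trace:
[⊗]  ⊢ p1, p1, p1, ((p1⊥ ⊗ p1⊥) ⊗ p1⊥)
  [⊗]  ⊢ p1, p1, (p1⊥ ⊗ p1⊥)
    [Ax]  ⊢ p1, p1⊥
    [Ax]  ⊢ p1, p1⊥
  [Ax]  ⊢ p1, p1⊥

Result: YES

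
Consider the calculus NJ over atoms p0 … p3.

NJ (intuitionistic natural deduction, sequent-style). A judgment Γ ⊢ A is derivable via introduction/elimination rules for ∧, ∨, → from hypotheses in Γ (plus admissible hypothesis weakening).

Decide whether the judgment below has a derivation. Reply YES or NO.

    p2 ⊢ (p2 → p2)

Derivation (root first):
[→I] p2 ⊢ (p2 → p2)
  [Wk] p2, p2 ⊢ p2
    [→E] p2 ⊢ p2
      [→I]  ⊢ (p2 → p2)
        [Ax] p2 ⊢ p2
      [Ax] p2 ⊢ p2

Result: YES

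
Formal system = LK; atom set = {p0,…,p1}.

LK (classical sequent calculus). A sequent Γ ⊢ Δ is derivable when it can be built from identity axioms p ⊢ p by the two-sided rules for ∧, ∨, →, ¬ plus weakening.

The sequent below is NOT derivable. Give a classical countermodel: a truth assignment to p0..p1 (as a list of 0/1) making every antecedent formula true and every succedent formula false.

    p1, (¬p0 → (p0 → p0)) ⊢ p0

Enumerate valuations to refute Γ ⊢ Δ:
  v=00: Γ:[p1=F, (¬p0 → (p0 → p0))=T] Δ:[p0=F] refutes=False
  v=01: Γ:[p1=T, (¬p0 → (p0 → p0))=T] Δ:[p0=F] refutes=True  ← countermodel

Result: [0, 1]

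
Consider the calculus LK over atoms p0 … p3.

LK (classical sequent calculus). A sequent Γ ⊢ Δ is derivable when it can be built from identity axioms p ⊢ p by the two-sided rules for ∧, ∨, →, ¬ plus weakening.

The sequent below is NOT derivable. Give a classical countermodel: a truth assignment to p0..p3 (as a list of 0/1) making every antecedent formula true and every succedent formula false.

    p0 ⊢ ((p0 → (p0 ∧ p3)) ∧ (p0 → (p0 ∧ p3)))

Enumerate valuations to refute Γ ⊢ Δ:
  v=0000: Γ:[p0=F] Δ:[((p0 → (p0 ∧ p3)) ∧ (p0 → (p0 ∧ p3)))=T] refutes=False
  v=0001: Γ:[p0=F] Δ:[((p0 → (p0 ∧ p3)) ∧ (p0 → (p0 ∧ p3)))=T] refutes=False
  v=0010: Γ:[p0=F] Δ:[((p0 → (p0 ∧ p3)) ∧ (p0 → (p0 ∧ p3)))=T] refutes=False
  v=0011: Γ:[p0=F] Δ:[((p0 → (p0 ∧ p3)) ∧ (p0 → (p0 ∧ p3)))=T] refutes=False
  v=0100: Γ:[p0=F] Δ:[((p0 → (p0 ∧ p3)) ∧ (p0 → (p0 ∧ p3)))=T] refutes=False
  v=0101: Γ:[p0=F] Δ:[((p0 → (p0 ∧ p3)) ∧ (p0 → (p0 ∧ p3)))=T] refutes=False
  v=0110: Γ:[p0=F] Δ:[((p0 → (p0 ∧ p3)) ∧ (p0 → (p0 ∧ p3)))=T] refutes=False
  v=0111: Γ:[p0=F] Δ:[((p0 → (p0 ∧ p3)) ∧ (p0 → (p0 ∧ p3)))=T] refutes=False
  v=1000: Γ:[p0=T] Δ:[((p0 → (p0 ∧ p3)) ∧ (p0 → (p0 ∧ p3)))=F] refutes=True  ← countermodel

Result: [1, 0, 0, 0]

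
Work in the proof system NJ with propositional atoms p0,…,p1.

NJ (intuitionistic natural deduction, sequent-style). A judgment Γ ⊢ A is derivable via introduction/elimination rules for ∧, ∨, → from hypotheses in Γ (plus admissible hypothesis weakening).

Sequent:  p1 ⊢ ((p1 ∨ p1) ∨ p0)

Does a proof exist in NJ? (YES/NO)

Proof tree:
[∨I₁] p1 ⊢ ((p1 ∨ p1) ∨ p0)
  [∨I₁] p1 ⊢ (p1 ∨ p1)
    [Ax] p1 ⊢ p1

Result: YES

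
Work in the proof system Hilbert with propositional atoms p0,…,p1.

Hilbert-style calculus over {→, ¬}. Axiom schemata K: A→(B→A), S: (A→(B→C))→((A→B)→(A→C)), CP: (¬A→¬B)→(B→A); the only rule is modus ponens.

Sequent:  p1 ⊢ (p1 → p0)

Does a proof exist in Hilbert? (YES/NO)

Enumerate valuations to refute Γ ⊢ Δ:
  v=00: Γ:[p1=F] Δ:[(p1 → p0)=T] refutes=False
  v=01: Γ:[p1=T] Δ:[(p1 → p0)=F] refutes=True  ← countermodel

Result: NO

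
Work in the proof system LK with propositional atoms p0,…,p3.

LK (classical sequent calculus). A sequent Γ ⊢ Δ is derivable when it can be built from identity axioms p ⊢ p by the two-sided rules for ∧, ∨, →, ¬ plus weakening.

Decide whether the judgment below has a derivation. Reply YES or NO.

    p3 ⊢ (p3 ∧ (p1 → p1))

Derivation trace:
[∧R] p3 ⊢ (p3 ∧ (p1 → p1))
  [Ax] p3 ⊢ p3
  [→R]  ⊢ (p1 → p1)
    [Ax] p1 ⊢ p1

Result: YES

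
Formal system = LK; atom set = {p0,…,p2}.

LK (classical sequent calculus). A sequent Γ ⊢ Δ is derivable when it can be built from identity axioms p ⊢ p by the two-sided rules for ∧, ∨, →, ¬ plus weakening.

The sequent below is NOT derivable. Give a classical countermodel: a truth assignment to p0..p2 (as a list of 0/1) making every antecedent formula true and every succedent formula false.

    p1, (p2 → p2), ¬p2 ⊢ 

Truth-table refutation:
  v=000: Γ:[p1=F, (p2 → p2)=T, ¬p2=T] Δ:[] refutes=False
  v=001: Γ:[p1=F, (p2 → p2)=T, ¬p2=F] Δ:[] refutes=False
  v=010: Γ:[p1=T, (p2 → p2)=T, ¬p2=T] Δ:[] refutes=True  ← countermodel

Result: [0, 1, 0]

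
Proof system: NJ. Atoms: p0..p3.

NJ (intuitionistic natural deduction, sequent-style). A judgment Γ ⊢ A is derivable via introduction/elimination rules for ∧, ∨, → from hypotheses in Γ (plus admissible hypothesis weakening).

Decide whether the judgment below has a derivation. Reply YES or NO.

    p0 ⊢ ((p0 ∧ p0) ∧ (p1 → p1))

Proof tree:
[∧I] p0 ⊢ ((p0 ∧ p0) ∧ (p1 → p1))
  [∧I] p0 ⊢ (p0 ∧ p0)
    [Ax] p0 ⊢ p0
    [Ax] p0 ⊢ p0
  [→I]  ⊢ (p1 → p1)
    [Ax] p1 ⊢ p1

Result: YES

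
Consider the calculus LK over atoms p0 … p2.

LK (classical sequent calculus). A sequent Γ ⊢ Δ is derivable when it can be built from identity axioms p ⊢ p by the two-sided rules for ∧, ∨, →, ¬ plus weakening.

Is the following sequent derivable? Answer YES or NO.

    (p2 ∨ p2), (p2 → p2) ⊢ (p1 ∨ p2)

Derivation trace:
[∨R] (p2 ∨ p2), (p2 → p2) ⊢ (p1 ∨ p2)
  [→L] (p2 ∨ p2), (p2 → p2) ⊢ p1, p2
    [∨L] (p2 ∨ p2) ⊢ p1, p2
      [WR] p2 ⊢ p2, p1
        [Ax] p2 ⊢ p2
      [WR] p2 ⊢ p2, p1
        [Ax] p2 ⊢ p2
    [WR] p2 ⊢ p2, p1
      [Ax] p2 ⊢ p2

Result: YES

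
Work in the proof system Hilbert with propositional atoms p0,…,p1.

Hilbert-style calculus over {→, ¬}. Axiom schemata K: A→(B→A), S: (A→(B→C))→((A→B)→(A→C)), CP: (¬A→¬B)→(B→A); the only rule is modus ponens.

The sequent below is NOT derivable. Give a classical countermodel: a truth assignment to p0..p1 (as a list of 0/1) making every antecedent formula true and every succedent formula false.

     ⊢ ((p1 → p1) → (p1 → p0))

Search for a countermodel by truth-table:
  v=00: Γ:[] Δ:[((p1 → p1) → (p1 → p0))=T] refutes=False
  v=01: Γ:[] Δ:[((p1 → p1) → (p1 → p0))=F] refutes=True  ← countermodel

Result: [0, 1]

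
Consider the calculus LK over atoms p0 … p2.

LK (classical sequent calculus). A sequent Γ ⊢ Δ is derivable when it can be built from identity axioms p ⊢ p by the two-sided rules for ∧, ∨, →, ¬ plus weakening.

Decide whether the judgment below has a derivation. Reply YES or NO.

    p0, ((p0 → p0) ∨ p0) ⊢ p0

Proof tree:
[∨L] p0, ((p0 → p0) ∨ p0) ⊢ p0
  [→L] p0, (p0 → p0) ⊢ p0
    [Ax] p0 ⊢ p0
    [Ax] p0 ⊢ p0
  [Ax] p0 ⊢ p0

Result: YES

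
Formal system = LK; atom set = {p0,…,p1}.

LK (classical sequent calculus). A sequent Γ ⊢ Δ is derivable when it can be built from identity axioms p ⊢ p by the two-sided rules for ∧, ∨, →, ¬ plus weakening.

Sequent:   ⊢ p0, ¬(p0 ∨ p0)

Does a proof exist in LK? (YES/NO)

Derivation (root first):
[¬R]  ⊢ p0, ¬(p0 ∨ p0)
  [∨L] (p0 ∨ p0) ⊢ p0
    [Ax] p0 ⊢ p0
    [Ax] p0 ⊢ p0

Result: YES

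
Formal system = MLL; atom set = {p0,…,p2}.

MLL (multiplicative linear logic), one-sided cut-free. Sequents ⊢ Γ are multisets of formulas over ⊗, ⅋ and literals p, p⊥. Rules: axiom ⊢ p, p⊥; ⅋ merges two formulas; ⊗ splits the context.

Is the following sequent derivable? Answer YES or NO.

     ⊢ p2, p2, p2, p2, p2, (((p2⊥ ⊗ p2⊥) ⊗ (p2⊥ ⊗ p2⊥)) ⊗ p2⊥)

Derivation trace:
[⊗]  ⊢ p2, p2, p2, p2, p2, (((p2⊥ ⊗ p2⊥) ⊗ (p2⊥ ⊗ p2⊥)) ⊗ p2⊥)
  [⊗]  ⊢ p2, p2, p2, p2, ((p2⊥ ⊗ p2⊥) ⊗ (p2⊥ ⊗ p2⊥))
    [⊗]  ⊢ p2, p2, (p2⊥ ⊗ p2⊥)
      [Ax]  ⊢ p2, p2⊥
      [Ax]  ⊢ p2, p2⊥
    [⊗]  ⊢ p2, p2, (p2⊥ ⊗ p2⊥)
      [Ax]  ⊢ p2, p2⊥
      [Ax]  ⊢ p2, p2⊥
  [Ax]  ⊢ p2, p2⊥

Result: YES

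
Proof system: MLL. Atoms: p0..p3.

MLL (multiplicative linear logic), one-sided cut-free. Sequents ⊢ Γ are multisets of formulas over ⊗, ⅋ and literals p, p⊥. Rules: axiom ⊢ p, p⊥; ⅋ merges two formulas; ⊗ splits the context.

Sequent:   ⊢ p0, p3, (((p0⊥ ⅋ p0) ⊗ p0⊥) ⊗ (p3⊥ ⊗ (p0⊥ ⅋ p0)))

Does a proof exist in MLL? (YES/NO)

Derivation trace:
[⊗]  ⊢ p0, p3, (((p0⊥ ⅋ p0) ⊗ p0⊥) ⊗ (p3⊥ ⊗ (p0⊥ ⅋ p0)))
  [⊗]  ⊢ p0, ((p0⊥ ⅋ p0) ⊗ p0⊥)
    [⅋]  ⊢ (p0⊥ ⅋ p0)
      [Ax]  ⊢ p0, p0⊥
    [Ax]  ⊢ p0, p0⊥
  [⊗]  ⊢ p3, (p3⊥ ⊗ (p0⊥ ⅋ p0))
    [Ax]  ⊢ p3, p3⊥
    [⅋]  ⊢ (p0⊥ ⅋ p0)
      [Ax]  ⊢ p0, p0⊥

Result: YES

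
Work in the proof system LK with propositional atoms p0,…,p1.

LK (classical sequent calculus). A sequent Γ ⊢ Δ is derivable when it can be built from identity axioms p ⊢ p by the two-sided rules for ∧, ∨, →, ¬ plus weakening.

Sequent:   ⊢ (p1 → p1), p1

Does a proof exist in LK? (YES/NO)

Proof tree:
[WR]  ⊢ (p1 → p1), p1
  [→R]  ⊢ (p1 → p1)
    [Ax] p1 ⊢ p1

Result: YES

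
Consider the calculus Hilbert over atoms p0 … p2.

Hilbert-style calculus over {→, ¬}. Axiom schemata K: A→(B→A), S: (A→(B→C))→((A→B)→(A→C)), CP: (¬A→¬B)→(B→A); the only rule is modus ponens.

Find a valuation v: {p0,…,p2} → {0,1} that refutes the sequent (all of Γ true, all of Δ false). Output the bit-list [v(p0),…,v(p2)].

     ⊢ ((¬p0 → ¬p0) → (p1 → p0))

Truth-table refutation:
  v=000: Γ:[] Δ:[((¬p0 → ¬p0) → (p1 → p0))=T] refutes=False
  v=001: Γ:[] Δ:[((¬p0 → ¬p0) → (p1 → p0))=T] refutes=False
  v=010: Γ:[] Δ:[((¬p0 → ¬p0) → (p1 → p0))=F] refutes=True  ← countermodel

Result: [0, 1, 0]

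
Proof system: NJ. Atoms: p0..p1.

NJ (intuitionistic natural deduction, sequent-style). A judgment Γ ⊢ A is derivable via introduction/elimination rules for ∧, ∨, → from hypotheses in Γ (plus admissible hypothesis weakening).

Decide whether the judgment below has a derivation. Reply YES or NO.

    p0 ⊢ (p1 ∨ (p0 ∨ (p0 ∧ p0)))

Derivation (root first):
[∨I₂] p0 ⊢ (p1 ∨ (p0 ∨ (p0 ∧ p0)))
  [∨I₂] p0 ⊢ (p0 ∨ (p0 ∧ p0))
    [∧I] p0 ⊢ (p0 ∧ p0)
      [Ax] p0 ⊢ p0
      [Ax] p0 ⊢ p0

Result: YES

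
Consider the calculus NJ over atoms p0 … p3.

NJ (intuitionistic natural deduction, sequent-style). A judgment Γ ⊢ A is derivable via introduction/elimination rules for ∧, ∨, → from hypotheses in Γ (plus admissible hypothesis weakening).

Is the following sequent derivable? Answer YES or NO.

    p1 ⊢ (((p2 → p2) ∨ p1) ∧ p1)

Proof tree:
[∧I] p1 ⊢ (((p2 → p2) ∨ p1) ∧ p1)
  [∨I₁]  ⊢ ((p2 → p2) ∨ p1)
    [→I]  ⊢ (p2 → p2)
      [Ax] p2 ⊢ p2
  [Ax] p1 ⊢ p1

Result: YES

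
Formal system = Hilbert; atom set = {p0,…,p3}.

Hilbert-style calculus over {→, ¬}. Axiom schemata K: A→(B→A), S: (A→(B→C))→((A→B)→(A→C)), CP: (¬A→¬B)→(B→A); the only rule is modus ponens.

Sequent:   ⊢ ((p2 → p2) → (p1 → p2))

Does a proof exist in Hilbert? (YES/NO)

Truth-table refutation:
  v=0000: Γ:[] Δ:[((p2 → p2) → (p1 → p2))=T] refutes=False
  v=0001: Γ:[] Δ:[((p2 → p2) → (p1 → p2))=T] refutes=False
  v=0010: Γ:[] Δ:[((p2 → p2) → (p1 → p2))=T] refutes=False
  v=0011: Γ:[] Δ:[((p2 → p2) → (p1 → p2))=T] refutes=False
  v=0100: Γ:[] Δ:[((p2 → p2) → (p1 → p2))=F] refutes=True  ← countermodel

Result: NO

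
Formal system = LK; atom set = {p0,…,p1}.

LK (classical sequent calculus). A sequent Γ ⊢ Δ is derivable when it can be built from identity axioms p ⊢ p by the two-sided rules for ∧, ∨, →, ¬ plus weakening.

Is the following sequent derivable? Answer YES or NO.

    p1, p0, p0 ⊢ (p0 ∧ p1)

Proof tree:
[WL] p1, p0, p0 ⊢ (p0 ∧ p1)
  [∧R] p1, p0 ⊢ (p0 ∧ p1)
    [Ax] p0 ⊢ p0
    [Ax] p1 ⊢ p1

Result: YES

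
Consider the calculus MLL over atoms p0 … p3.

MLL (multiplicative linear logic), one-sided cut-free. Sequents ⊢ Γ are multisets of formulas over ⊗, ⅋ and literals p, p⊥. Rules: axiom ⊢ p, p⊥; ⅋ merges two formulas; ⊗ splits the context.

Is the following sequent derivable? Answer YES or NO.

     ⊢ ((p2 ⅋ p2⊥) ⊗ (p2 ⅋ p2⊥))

Proof tree:
[⊗]  ⊢ ((p2 ⅋ p2⊥) ⊗ (p2 ⅋ p2⊥))
  [⅋]  ⊢ (p2 ⅋ p2⊥)
    [Ax]  ⊢ p2, p2⊥
  [⅋]  ⊢ (p2 ⅋ p2⊥)
    [Ax]  ⊢ p2, p2⊥

Result: YES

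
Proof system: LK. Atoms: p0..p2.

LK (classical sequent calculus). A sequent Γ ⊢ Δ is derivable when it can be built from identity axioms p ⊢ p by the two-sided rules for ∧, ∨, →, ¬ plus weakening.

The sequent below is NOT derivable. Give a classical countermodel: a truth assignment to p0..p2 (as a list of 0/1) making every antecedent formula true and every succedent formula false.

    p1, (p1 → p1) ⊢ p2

Enumerate valuations to refute Γ ⊢ Δ:
  v=000: Γ:[p1=F, (p1 → p1)=T] Δ:[p2=F] refutes=False
  v=001: Γ:[p1=F, (p1 → p1)=T] Δ:[p2=T] refutes=False
  v=010: Γ:[p1=T, (p1 → p1)=T] Δ:[p2=F] refutes=True  ← countermodel

Result: [0, 1, 0]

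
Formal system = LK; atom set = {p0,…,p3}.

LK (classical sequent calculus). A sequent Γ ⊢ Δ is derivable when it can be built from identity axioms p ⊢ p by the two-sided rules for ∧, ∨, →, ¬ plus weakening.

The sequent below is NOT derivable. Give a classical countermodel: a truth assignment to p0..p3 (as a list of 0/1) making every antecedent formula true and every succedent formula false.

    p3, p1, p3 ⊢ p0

Search for a countermodel by truth-table:
  v=0000: Γ:[p3=F, p1=F, p3=F] Δ:[p0=F] refutes=False
  v=0001: Γ:[p3=T, p1=F, p3=T] Δ:[p0=F] refutes=False
  v=0010: Γ:[p3=F, p1=F, p3=F] Δ:[p0=F] refutes=False
  v=0011: Γ:[p3=T, p1=F, p3=T] Δ:[p0=F] refutes=False
  v=0100: Γ:[p3=F, p1=T, p3=F] Δ:[p0=F] refutes=False
  v=0101: Γ:[p3=T, p1=T, p3=T] Δ:[p0=F] refutes=True  ← countermodel

Result: [0, 1, 0, 1]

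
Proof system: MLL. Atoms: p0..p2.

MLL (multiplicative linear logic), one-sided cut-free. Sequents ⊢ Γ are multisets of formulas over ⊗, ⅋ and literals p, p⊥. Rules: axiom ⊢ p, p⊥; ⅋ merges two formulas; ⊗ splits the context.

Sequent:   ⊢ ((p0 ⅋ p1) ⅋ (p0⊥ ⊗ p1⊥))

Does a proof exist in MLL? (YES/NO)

Derivation (root first):
[⅋]  ⊢ ((p0 ⅋ p1) ⅋ (p0⊥ ⊗ p1⊥))
  [⅋]  ⊢ (p0⊥ ⊗ p1⊥), (p0 ⅋ p1)
    [⊗]  ⊢ p0, p1, (p0⊥ ⊗ p1⊥)
      [Ax]  ⊢ p0, p0⊥
      [Ax]  ⊢ p1, p1⊥

Result: YES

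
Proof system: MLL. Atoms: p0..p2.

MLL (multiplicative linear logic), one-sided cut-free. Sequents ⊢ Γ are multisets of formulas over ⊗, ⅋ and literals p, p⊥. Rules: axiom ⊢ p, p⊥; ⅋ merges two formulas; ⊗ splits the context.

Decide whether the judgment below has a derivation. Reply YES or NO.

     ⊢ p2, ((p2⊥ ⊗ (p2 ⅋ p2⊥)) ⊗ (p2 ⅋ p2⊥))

Proof tree:
[⊗]  ⊢ p2, ((p2⊥ ⊗ (p2 ⅋ p2⊥)) ⊗ (p2 ⅋ p2⊥))
  [⊗]  ⊢ p2, (p2⊥ ⊗ (p2 ⅋ p2⊥))
    [Ax]  ⊢ p2, p2⊥
    [⅋]  ⊢ (p2 ⅋ p2⊥)
      [Ax]  ⊢ p2, p2⊥
  [⅋]  ⊢ (p2 ⅋ p2⊥)
    [Ax]  ⊢ p2, p2⊥

Result: YES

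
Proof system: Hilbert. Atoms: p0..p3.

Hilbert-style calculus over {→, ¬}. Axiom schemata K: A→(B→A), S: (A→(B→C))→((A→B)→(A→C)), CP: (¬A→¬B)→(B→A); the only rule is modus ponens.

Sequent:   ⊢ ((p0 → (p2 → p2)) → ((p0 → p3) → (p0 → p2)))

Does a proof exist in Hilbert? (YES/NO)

Search for a countermodel by truth-table:
  v=0000: Γ:[] Δ:[((p0 → (p2 → p2)) → ((p0 → p3) → (p0 → p2)))=T] refutes=False
  v=0001: Γ:[] Δ:[((p0 → (p2 → p2)) → ((p0 → p3) → (p0 → p2)))=T] refutes=False
  v=0010: Γ:[] Δ:[((p0 → (p2 → p2)) → ((p0 → p3) → (p0 → p2)))=T] refutes=False
  v=0011: Γ:[] Δ:[((p0 → (p2 → p2)) → ((p0 → p3) → (p0 → p2)))=T] refutes=False
  v=0100: Γ:[] Δ:[((p0 → (p2 → p2)) → ((p0 → p3) → (p0 → p2)))=T] refutes=False
  v=0101: Γ:[] Δ:[((p0 → (p2 → p2)) → ((p0 → p3) → (p0 → p2)))=T] refutes=False
  v=0110: Γ:[] Δ:[((p0 → (p2 → p2)) → ((p0 → p3) → (p0 → p2)))=T] refutes=False
  v=0111: Γ:[] Δ:[((p0 → (p2 → p2)) → ((p0 → p3) → (p0 → p2)))=T] refutes=False
  v=1000: Γ:[] Δ:[((p0 → (p2 → p2)) → ((p0 → p3) → (p0 → p2)))=T] refutes=False
  v=1001: Γ:[] Δ:[((p0 → (p2 → p2)) → ((p0 → p3) → (p0 → p2)))=F] refutes=True  ← countermodel

Result: NO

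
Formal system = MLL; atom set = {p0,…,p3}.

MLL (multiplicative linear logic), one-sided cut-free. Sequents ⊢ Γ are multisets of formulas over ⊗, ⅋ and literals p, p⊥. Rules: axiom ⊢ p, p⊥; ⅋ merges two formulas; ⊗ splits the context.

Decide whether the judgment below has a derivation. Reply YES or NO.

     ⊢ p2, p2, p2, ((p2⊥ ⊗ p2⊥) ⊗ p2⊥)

Proof tree:
[⊗]  ⊢ p2, p2, p2, ((p2⊥ ⊗ p2⊥) ⊗ p2⊥)
  [⊗]  ⊢ p2, p2, (p2⊥ ⊗ p2⊥)
    [Ax]  ⊢ p2, p2⊥
    [Ax]  ⊢ p2, p2⊥
  [Ax]  ⊢ p2, p2⊥

Result: YES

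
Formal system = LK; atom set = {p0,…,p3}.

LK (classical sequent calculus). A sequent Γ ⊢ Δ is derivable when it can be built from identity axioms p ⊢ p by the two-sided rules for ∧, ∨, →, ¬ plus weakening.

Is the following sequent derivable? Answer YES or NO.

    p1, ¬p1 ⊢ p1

Derivation (root first):
[¬L] p1, ¬p1 ⊢ p1
  [WR] p1 ⊢ p1, p1
    [Ax] p1 ⊢ p1

Result: YES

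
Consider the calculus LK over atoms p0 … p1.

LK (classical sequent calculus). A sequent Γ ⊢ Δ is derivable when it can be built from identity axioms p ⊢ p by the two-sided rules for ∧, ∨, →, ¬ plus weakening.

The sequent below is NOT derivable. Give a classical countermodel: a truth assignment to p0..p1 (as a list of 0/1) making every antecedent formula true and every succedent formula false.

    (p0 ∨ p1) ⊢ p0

Truth-table refutation:
  v=00: Γ:[(p0 ∨ p1)=F] Δ:[p0=F] refutes=False
  v=01: Γ:[(p0 ∨ p1)=T] Δ:[p0=F] refutes=True  ← countermodel

Result: [0, 1]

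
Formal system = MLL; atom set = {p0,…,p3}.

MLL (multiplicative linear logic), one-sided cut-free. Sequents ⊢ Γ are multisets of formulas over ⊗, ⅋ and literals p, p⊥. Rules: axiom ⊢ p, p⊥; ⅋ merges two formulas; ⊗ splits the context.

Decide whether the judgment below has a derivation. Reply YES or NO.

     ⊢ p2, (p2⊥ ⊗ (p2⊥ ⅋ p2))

Proof tree:
[⊗]  ⊢ p2, (p2⊥ ⊗ (p2⊥ ⅋ p2))
  [Ax]  ⊢ p2, p2⊥
  [⅋]  ⊢ (p2⊥ ⅋ p2)
    [Ax]  ⊢ p2, p2⊥

Result: YES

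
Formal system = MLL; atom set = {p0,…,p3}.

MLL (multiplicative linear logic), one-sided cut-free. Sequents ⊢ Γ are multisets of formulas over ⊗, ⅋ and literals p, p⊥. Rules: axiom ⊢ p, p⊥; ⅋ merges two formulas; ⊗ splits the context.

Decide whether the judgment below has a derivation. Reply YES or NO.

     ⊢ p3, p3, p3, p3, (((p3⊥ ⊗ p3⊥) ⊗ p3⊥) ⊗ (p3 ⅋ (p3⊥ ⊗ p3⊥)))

Proof tree:
[⊗]  ⊢ p3, p3, p3, p3, (((p3⊥ ⊗ p3⊥) ⊗ p3⊥) ⊗ (p3 ⅋ (p3⊥ ⊗ p3⊥)))
  [⊗]  ⊢ p3, p3, p3, ((p3⊥ ⊗ p3⊥) ⊗ p3⊥)
    [⊗]  ⊢ p3, p3, (p3⊥ ⊗ p3⊥)
      [Ax]  ⊢ p3, p3⊥
      [Ax]  ⊢ p3, p3⊥
    [Ax]  ⊢ p3, p3⊥
  [⅋]  ⊢ p3, (p3 ⅋ (p3⊥ ⊗ p3⊥))
    [⊗]  ⊢ p3, p3, (p3⊥ ⊗ p3⊥)
      [Ax]  ⊢ p3, p3⊥
      [Ax]  ⊢ p3, p3⊥

Result: YES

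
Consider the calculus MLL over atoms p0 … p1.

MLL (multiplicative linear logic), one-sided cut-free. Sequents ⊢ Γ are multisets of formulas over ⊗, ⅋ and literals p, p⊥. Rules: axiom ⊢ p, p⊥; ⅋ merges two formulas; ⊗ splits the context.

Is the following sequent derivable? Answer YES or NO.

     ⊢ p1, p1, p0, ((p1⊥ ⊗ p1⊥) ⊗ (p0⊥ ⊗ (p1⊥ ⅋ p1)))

Proof tree:
[⊗]  ⊢ p1, p1, p0, ((p1⊥ ⊗ p1⊥) ⊗ (p0⊥ ⊗ (p1⊥ ⅋ p1)))
  [⊗]  ⊢ p1, p1, (p1⊥ ⊗ p1⊥)
    [Ax]  ⊢ p1, p1⊥
    [Ax]  ⊢ p1, p1⊥
  [⊗]  ⊢ p0, (p0⊥ ⊗ (p1⊥ ⅋ p1))
    [Ax]  ⊢ p0, p0⊥
    [⅋]  ⊢ (p1⊥ ⅋ p1)
      [Ax]  ⊢ p1, p1⊥

Result: YES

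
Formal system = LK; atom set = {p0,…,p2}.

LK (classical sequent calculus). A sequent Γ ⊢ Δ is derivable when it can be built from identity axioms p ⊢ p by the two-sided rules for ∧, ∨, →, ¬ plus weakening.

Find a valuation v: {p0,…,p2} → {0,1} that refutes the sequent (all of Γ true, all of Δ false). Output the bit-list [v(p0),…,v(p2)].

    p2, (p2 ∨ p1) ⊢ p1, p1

Truth-table refutation:
  v=000: Γ:[p2=F, (p2 ∨ p1)=F] Δ:[p1=F, p1=F] refutes=False
  v=001: Γ:[p2=T, (p2 ∨ p1)=T] Δ:[p1=F, p1=F] refutes=True  ← countermodel

Result: [0, 0, 1]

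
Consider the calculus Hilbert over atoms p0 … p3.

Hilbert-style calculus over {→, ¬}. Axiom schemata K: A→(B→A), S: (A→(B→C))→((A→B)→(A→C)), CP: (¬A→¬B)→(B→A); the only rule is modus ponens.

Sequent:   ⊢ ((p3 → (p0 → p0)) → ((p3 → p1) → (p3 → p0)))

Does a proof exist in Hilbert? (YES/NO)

Enumerate valuations to refute Γ ⊢ Δ:
  v=0000: Γ:[] Δ:[((p3 → (p0 → p0)) → ((p3 → p1) → (p3 → p0)))=T] refutes=False
  v=0001: Γ:[] Δ:[((p3 → (p0 → p0)) → ((p3 → p1) → (p3 → p0)))=T] refutes=False
  v=0010: Γ:[] Δ:[((p3 → (p0 → p0)) → ((p3 → p1) → (p3 → p0)))=T] refutes=False
  v=0011: Γ:[] Δ:[((p3 → (p0 → p0)) → ((p3 → p1) → (p3 → p0)))=T] refutes=False
  v=0100: Γ:[] Δ:[((p3 → (p0 → p0)) → ((p3 → p1) → (p3 → p0)))=T] refutes=False
  v=0101: Γ:[] Δ:[((p3 → (p0 → p0)) → ((p3 → p1) → (p3 → p0)))=F] refutes=True  ← countermodel

Result: NO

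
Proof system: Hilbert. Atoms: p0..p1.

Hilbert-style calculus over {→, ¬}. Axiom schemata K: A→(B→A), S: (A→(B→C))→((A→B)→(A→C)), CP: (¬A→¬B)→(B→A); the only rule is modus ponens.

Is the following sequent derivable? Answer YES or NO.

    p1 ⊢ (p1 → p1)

Proof tree:
[MP] p1 ⊢ (p1 → p1)
  [K]  ⊢ (p1 → (p1 → p1))
  [MP] p1 ⊢ p1
    [MP] p1 ⊢ (p1 → p1)
      [K]  ⊢ (p1 → (p1 → p1))
      [Hyp] p1 ⊢ p1
    [MP] p1 ⊢ p1
      [MP] p1 ⊢ (p1 → p1)
        [K]  ⊢ (p1 → (p1 → p1))
        [Hyp] p1 ⊢ p1
      [Hyp] p1 ⊢ p1

Result: YES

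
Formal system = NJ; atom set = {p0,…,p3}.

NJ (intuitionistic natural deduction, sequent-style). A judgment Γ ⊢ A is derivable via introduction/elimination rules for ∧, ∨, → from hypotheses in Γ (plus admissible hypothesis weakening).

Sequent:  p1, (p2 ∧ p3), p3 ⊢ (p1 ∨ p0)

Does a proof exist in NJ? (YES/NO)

Derivation trace:
[Wk] p1, (p2 ∧ p3), p3 ⊢ (p1 ∨ p0)
  [Wk] p1, (p2 ∧ p3) ⊢ (p1 ∨ p0)
    [∨I₁] p1 ⊢ (p1 ∨ p0)
      [Ax] p1 ⊢ p1

Result: YES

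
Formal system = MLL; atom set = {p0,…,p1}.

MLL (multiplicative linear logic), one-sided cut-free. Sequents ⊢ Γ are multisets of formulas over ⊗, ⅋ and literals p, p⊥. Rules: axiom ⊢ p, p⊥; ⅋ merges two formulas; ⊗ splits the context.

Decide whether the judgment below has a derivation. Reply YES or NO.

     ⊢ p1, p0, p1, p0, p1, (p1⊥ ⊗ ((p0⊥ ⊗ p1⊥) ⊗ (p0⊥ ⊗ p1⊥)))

Derivation (root first):
[⊗]  ⊢ p1, p0, p1, p0, p1, (p1⊥ ⊗ ((p0⊥ ⊗ p1⊥) ⊗ (p0⊥ ⊗ p1⊥)))
  [Ax]  ⊢ p1, p1⊥
  [⊗]  ⊢ p0, p1, p0, p1, ((p0⊥ ⊗ p1⊥) ⊗ (p0⊥ ⊗ p1⊥))
    [⊗]  ⊢ p0, p1, (p0⊥ ⊗ p1⊥)
      [Ax]  ⊢ p0, p0⊥
      [Ax]  ⊢ p1, p1⊥
    [⊗]  ⊢ p0, p1, (p0⊥ ⊗ p1⊥)
      [Ax]  ⊢ p0, p0⊥
      [Ax]  ⊢ p1, p1⊥

Result: YES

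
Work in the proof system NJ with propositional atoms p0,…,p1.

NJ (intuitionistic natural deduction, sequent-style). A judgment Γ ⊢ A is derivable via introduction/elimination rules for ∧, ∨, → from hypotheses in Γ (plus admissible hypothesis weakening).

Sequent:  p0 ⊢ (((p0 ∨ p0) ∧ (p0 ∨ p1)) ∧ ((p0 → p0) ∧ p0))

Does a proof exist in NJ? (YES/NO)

Derivation (root first):
[∧I] p0 ⊢ (((p0 ∨ p0) ∧ (p0 ∨ p1)) ∧ ((p0 → p0) ∧ p0))
  [∧I] p0 ⊢ ((p0 ∨ p0) ∧ (p0 ∨ p1))
    [∨I₂] p0 ⊢ (p0 ∨ p0)
      [Ax] p0 ⊢ p0
    [∨I₁] p0 ⊢ (p0 ∨ p1)
      [Ax] p0 ⊢ p0
  [∧I] p0 ⊢ ((p0 → p0) ∧ p0)
    [→I]  ⊢ (p0 → p0)
      [Ax] p0 ⊢ p0
    [Ax] p0 ⊢ p0

Result: YES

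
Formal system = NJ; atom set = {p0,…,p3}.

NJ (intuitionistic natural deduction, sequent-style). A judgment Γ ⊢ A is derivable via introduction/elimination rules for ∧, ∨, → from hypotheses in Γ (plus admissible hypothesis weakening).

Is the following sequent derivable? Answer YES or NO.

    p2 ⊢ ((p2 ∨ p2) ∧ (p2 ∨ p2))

Derivation trace:
[∧I] p2 ⊢ ((p2 ∨ p2) ∧ (p2 ∨ p2))
  [∨I₂] p2 ⊢ (p2 ∨ p2)
    [Ax] p2 ⊢ p2
  [∨I₂] p2 ⊢ (p2 ∨ p2)
    [Ax] p2 ⊢ p2

Result: YES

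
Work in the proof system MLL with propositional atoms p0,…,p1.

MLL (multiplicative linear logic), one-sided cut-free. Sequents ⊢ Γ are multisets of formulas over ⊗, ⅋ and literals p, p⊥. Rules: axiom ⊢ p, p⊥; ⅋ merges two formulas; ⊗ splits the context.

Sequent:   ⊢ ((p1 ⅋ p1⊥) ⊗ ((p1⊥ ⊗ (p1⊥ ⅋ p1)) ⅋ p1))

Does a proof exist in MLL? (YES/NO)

Proof tree:
[⊗]  ⊢ ((p1 ⅋ p1⊥) ⊗ ((p1⊥ ⊗ (p1⊥ ⅋ p1)) ⅋ p1))
  [⅋]  ⊢ (p1 ⅋ p1⊥)
    [Ax]  ⊢ p1, p1⊥
  [⅋]  ⊢ ((p1⊥ ⊗ (p1⊥ ⅋ p1)) ⅋ p1)
    [⊗]  ⊢ p1, (p1⊥ ⊗ (p1⊥ ⅋ p1))
      [Ax]  ⊢ p1, p1⊥
      [⅋]  ⊢ (p1⊥ ⅋ p1)
        [Ax]  ⊢ p1, p1⊥

Result: YES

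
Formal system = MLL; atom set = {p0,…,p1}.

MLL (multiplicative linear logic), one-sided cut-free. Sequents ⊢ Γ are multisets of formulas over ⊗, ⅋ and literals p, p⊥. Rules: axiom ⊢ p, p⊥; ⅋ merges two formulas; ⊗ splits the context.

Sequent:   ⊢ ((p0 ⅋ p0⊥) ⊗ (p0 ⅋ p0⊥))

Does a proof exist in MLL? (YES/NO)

Proof tree:
[⊗]  ⊢ ((p0 ⅋ p0⊥) ⊗ (p0 ⅋ p0⊥))
  [⅋]  ⊢ (p0 ⅋ p0⊥)
    [Ax]  ⊢ p0, p0⊥
  [⅋]  ⊢ (p0 ⅋ p0⊥)
    [Ax]  ⊢ p0, p0⊥

Result: YES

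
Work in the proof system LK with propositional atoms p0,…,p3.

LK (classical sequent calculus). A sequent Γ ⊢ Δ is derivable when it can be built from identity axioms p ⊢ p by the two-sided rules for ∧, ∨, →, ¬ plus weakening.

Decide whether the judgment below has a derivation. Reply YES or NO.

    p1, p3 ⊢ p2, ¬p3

Truth-table refutation:
  v=0000: Γ:[p1=F, p3=F] Δ:[p2=F, ¬p3=T] refutes=False
  v=0001: Γ:[p1=F, p3=T] Δ:[p2=F, ¬p3=F] refutes=False
  v=0010: Γ:[p1=F, p3=F] Δ:[p2=T, ¬p3=T] refutes=False
  v=0011: Γ:[p1=F, p3=T] Δ:[p2=T, ¬p3=F] refutes=False
  v=0100: Γ:[p1=T, p3=F] Δ:[p2=F, ¬p3=T] refutes=False
  v=0101: Γ:[p1=T, p3=T] Δ:[p2=F, ¬p3=F] refutes=True  ← countermodel

Result: NO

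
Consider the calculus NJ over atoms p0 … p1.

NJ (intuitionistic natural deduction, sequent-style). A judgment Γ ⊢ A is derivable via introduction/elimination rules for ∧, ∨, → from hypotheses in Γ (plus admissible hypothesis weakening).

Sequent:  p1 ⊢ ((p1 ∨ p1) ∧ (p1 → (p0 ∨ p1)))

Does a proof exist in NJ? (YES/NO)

Derivation trace:
[∧I] p1 ⊢ ((p1 ∨ p1) ∧ (p1 → (p0 ∨ p1)))
  [∨I₂] p1 ⊢ (p1 ∨ p1)
    [Ax] p1 ⊢ p1
  [→I]  ⊢ (p1 → (p0 ∨ p1))
    [∨I₂] p1 ⊢ (p0 ∨ p1)
      [Ax] p1 ⊢ p1

Result: YES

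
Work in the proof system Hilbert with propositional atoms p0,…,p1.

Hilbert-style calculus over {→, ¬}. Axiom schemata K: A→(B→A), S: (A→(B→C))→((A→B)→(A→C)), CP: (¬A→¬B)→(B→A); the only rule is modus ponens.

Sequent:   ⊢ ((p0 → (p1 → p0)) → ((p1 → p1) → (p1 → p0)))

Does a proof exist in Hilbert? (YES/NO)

Enumerate valuations to refute Γ ⊢ Δ:
  v=00: Γ:[] Δ:[((p0 → (p1 → p0)) → ((p1 → p1) → (p1 → p0)))=T] refutes=False
  v=01: Γ:[] Δ:[((p0 → (p1 → p0)) → ((p1 → p1) → (p1 → p0)))=F] refutes=True  ← countermodel

Result: NO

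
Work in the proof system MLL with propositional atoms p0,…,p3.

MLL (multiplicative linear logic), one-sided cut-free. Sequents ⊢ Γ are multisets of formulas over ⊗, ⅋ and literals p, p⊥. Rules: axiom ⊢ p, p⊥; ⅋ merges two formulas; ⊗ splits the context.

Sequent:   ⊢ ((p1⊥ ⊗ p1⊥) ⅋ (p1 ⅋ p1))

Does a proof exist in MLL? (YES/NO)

Proof tree:
[⅋]  ⊢ ((p1⊥ ⊗ p1⊥) ⅋ (p1 ⅋ p1))
  [⅋]  ⊢ (p1⊥ ⊗ p1⊥), (p1 ⅋ p1)
    [⊗]  ⊢ p1, p1, (p1⊥ ⊗ p1⊥)
      [Ax]  ⊢ p1, p1⊥
      [Ax]  ⊢ p1, p1⊥

Result: YES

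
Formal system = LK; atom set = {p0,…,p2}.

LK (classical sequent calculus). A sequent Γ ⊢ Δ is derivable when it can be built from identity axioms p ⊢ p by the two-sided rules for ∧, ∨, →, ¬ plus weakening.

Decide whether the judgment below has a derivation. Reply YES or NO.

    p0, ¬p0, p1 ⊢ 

Proof tree:
[WL] p0, ¬p0, p1 ⊢ 
  [¬L] p0, ¬p0 ⊢ 
    [Ax] p0 ⊢ p0

Result: YES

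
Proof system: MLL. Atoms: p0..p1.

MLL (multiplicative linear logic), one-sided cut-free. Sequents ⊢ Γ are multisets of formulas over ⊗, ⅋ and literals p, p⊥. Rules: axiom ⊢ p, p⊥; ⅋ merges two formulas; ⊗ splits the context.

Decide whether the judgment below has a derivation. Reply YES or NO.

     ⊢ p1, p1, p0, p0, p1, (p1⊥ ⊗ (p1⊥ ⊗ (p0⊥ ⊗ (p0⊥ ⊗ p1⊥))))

Derivation (root first):
[⊗]  ⊢ p1, p1, p0, p0, p1, (p1⊥ ⊗ (p1⊥ ⊗ (p0⊥ ⊗ (p0⊥ ⊗ p1⊥))))
  [Ax]  ⊢ p1, p1⊥
  [⊗]  ⊢ p1, p0, p0, p1, (p1⊥ ⊗ (p0⊥ ⊗ (p0⊥ ⊗ p1⊥)))
    [Ax]  ⊢ p1, p1⊥
    [⊗]  ⊢ p0, p0, p1, (p0⊥ ⊗ (p0⊥ ⊗ p1⊥))
      [Ax]  ⊢ p0, p0⊥
      [⊗]  ⊢ p0, p1, (p0⊥ ⊗ p1⊥)
        [Ax]  ⊢ p0, p0⊥
        [Ax]  ⊢ p1, p1⊥

Result: YES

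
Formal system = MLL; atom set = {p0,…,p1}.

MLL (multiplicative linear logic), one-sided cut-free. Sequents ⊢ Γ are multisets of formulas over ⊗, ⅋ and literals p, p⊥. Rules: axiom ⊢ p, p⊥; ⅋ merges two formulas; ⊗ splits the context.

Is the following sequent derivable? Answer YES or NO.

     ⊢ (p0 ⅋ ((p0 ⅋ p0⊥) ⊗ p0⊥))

Derivation (root first):
[⅋]  ⊢ (p0 ⅋ ((p0 ⅋ p0⊥) ⊗ p0⊥))
  [⊗]  ⊢ p0, ((p0 ⅋ p0⊥) ⊗ p0⊥)
    [⅋]  ⊢ (p0 ⅋ p0⊥)
      [Ax]  ⊢ p0, p0⊥
    [Ax]  ⊢ p0, p0⊥

Result: YES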